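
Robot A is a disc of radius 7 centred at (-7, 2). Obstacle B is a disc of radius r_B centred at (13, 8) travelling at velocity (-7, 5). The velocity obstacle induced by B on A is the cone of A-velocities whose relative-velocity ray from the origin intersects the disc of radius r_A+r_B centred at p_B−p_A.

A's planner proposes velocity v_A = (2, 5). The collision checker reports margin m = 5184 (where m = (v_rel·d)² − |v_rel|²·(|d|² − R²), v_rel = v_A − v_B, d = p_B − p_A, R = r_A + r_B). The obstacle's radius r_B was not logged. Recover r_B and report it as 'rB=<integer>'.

m = 5184
d = (20, 6);  v_rel = (9, 0),  |v_rel|² = 81
v_rel×d = (9)·(6) − (0)·(20) = 54
since m = R²·81 − 54²:  R² = (2916 + 5184) / 81 = 100
R = √100 = 10  ⇒  r_B = 10 − 7 = 3

rB=3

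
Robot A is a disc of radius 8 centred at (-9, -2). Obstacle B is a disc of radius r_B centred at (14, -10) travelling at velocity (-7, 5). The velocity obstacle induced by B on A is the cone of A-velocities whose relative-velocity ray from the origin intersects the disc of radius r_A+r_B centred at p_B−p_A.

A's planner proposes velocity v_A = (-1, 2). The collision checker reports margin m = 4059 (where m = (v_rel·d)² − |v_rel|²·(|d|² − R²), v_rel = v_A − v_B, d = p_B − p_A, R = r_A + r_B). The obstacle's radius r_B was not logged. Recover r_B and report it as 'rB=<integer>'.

m = 4059
d = (23, -8);  v_rel = (6, -3),  |v_rel|² = 45
v_rel×d = (6)·(-8) − (-3)·(23) = 21
since m = R²·45 − 21²:  R² = (441 + 4059) / 45 = 100
R = √100 = 10  ⇒  r_B = 10 − 8 = 2

rB=2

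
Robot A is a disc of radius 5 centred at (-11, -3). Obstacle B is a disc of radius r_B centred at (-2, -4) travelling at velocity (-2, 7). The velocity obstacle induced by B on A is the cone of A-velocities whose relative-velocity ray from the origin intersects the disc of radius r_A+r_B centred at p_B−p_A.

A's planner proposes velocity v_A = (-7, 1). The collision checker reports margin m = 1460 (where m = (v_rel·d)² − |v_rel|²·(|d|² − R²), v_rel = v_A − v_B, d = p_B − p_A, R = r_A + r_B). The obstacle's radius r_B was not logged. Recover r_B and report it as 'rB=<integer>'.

m = 1460
d = (9, -1);  v_rel = (-5, -6),  |v_rel|² = 61
v_rel×d = (-5)·(-1) − (-6)·(9) = 59
since m = R²·61 − 59²:  R² = (3481 + 1460) / 61 = 81
R = √81 = 9  ⇒  r_B = 9 − 5 = 4

rB=4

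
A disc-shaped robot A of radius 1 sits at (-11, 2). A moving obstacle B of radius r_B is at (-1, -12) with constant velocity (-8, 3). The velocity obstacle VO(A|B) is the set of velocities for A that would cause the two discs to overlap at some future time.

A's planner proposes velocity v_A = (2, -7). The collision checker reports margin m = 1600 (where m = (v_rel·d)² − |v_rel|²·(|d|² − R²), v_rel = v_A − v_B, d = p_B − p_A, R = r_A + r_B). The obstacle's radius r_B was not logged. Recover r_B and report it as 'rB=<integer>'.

m = 1600
d = (10, -14);  v_rel = (10, -10),  |v_rel|² = 200
v_rel×d = (10)·(-14) − (-10)·(10) = -40
since m = R²·200 − (-40)²:  R² = (1600 + 1600) / 200 = 16
R = √16 = 4  ⇒  r_B = 4 − 1 = 3

rB=3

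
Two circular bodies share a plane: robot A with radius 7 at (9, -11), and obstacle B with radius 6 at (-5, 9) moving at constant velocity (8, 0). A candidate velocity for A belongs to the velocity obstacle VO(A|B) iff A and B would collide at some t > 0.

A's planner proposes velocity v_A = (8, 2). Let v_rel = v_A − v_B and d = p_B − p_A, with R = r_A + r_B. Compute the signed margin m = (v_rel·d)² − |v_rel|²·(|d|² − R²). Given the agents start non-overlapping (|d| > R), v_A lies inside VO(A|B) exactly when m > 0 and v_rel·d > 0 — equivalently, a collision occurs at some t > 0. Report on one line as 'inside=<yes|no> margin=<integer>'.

d = (-14, 20),  |d|² = 596;  R = 7+6 = 13,  c = 596−13² = 427
v_rel = (0, 2),  |v_rel|² = 4;  v_rel·d = (0)·(-14) + (2)·(20) = 40
4·t² − 80·t + 427 = 0  ⇒  m = 40² − 4·427 = -108
m = -108 < 0,  v_rel·d = 40 > 0  ⇒  outside

inside=no margin=-108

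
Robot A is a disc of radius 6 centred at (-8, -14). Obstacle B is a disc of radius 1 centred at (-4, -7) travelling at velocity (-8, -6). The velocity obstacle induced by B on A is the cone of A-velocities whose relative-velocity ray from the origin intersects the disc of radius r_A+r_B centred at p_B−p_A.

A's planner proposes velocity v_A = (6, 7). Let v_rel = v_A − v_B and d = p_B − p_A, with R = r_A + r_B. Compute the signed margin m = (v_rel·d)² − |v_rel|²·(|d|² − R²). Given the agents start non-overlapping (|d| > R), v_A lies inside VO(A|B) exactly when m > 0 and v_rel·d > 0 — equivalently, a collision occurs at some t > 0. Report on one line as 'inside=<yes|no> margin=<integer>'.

d = (4, 7),  |d|² = 65;  R = 6+1 = 7,  c = 65−7² = 16
v_rel = (14, 13),  |v_rel|² = 365;  v_rel·d = (14)·(4) + (13)·(7) = 147
365·t² − 294·t + 16 = 0  ⇒  m = 147² − 365·16 = 15769
m = 15769 > 0,  v_rel·d = 147 > 0  ⇒  inside

inside=yes margin=15769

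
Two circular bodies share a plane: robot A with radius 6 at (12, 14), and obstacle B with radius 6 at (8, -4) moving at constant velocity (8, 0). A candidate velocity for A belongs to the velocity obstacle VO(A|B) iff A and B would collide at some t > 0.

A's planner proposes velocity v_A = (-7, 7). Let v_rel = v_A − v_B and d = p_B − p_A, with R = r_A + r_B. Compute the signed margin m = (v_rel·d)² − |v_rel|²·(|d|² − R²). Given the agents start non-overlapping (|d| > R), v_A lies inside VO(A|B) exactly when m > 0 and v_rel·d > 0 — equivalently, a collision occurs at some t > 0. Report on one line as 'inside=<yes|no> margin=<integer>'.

d = (-4, -18),  |d|² = 340;  R = 6+6 = 12,  c = 340−12² = 196
v_rel = (-15, 7),  |v_rel|² = 274;  v_rel·d = (-15)·(-4) + (7)·(-18) = -66
274·t² + 132·t + 196 = 0  ⇒  m = (-66)² − 274·196 = -49348
m = -49348 < 0,  v_rel·d = -66 < 0  ⇒  outside

inside=no margin=-49348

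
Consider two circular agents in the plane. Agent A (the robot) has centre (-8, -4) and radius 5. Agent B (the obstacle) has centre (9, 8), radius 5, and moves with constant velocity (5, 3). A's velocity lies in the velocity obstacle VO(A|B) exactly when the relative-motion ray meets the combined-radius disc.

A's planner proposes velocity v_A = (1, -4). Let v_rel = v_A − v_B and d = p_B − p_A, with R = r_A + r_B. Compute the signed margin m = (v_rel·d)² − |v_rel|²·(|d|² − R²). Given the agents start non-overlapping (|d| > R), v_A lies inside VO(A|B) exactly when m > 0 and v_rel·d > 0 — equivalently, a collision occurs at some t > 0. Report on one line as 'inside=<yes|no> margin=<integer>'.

d = (17, 12),  |d|² = 433;  R = 5+5 = 10,  c = 433−10² = 333
v_rel = (-4, -7),  |v_rel|² = 65;  v_rel·d = (-4)·(17) + (-7)·(12) = -152
65·t² + 304·t + 333 = 0  ⇒  m = (-152)² − 65·333 = 1459
m = 1459 > 0,  v_rel·d = -152 < 0  ⇒  outside

inside=no margin=1459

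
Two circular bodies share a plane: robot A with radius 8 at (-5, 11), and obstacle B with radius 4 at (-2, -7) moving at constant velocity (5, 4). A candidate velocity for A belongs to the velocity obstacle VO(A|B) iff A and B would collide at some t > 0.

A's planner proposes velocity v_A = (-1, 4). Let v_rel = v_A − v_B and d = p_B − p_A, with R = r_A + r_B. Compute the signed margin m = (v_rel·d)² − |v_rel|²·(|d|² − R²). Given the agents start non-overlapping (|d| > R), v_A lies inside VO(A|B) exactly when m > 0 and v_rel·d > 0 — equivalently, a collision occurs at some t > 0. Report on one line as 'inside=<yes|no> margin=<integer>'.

d = (3, -18),  |d|² = 333;  R = 8+4 = 12,  c = 333−12² = 189
v_rel = (-6, 0),  |v_rel|² = 36;  v_rel·d = (-6)·(3) + (0)·(-18) = -18
36·t² + 36·t + 189 = 0  ⇒  m = (-18)² − 36·189 = -6480
m = -6480 < 0,  v_rel·d = -18 < 0  ⇒  outside

inside=no margin=-6480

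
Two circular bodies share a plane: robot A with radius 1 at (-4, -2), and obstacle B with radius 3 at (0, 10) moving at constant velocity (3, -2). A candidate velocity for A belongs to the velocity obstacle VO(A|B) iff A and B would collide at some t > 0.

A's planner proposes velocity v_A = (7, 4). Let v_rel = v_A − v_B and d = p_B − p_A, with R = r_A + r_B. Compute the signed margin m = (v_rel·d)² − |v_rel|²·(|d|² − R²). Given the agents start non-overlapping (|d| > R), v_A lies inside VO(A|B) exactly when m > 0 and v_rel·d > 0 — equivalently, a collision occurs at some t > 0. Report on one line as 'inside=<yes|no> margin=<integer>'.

d = (4, 12),  |d|² = 160;  R = 1+3 = 4,  c = 160−4² = 144
v_rel = (4, 6),  |v_rel|² = 52;  v_rel·d = (4)·(4) + (6)·(12) = 88
52·t² − 176·t + 144 = 0  ⇒  m = 88² − 52·144 = 256
m = 256 > 0,  v_rel·d = 88 > 0  ⇒  inside

inside=yes margin=256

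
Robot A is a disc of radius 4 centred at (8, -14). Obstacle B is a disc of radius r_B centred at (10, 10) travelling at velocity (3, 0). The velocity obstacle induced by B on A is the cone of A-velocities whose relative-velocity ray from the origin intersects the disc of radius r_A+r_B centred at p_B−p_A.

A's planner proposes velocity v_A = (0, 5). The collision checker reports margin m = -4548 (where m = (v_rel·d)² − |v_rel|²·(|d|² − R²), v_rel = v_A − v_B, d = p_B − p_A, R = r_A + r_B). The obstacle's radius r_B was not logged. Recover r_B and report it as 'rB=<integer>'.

m = -4548
d = (2, 24);  v_rel = (-3, 5),  |v_rel|² = 34
v_rel×d = (-3)·(24) − (5)·(2) = -82
since m = R²·34 − (-82)²:  R² = (6724 + -4548) / 34 = 64
R = √64 = 8  ⇒  r_B = 8 − 4 = 4

rB=4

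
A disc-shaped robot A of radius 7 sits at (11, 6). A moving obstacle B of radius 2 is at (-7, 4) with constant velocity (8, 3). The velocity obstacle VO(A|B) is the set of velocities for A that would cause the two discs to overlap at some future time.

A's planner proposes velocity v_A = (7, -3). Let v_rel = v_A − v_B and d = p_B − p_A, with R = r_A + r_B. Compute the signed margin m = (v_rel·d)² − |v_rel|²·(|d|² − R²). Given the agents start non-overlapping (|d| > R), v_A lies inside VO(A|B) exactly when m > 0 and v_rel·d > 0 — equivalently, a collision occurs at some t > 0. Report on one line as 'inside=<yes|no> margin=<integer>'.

d = (-18, -2),  |d|² = 328;  R = 7+2 = 9,  c = 328−9² = 247
v_rel = (-1, -6),  |v_rel|² = 37;  v_rel·d = (-1)·(-18) + (-6)·(-2) = 30
37·t² − 60·t + 247 = 0  ⇒  m = 30² − 37·247 = -8239
m = -8239 < 0,  v_rel·d = 30 > 0  ⇒  outside

inside=no margin=-8239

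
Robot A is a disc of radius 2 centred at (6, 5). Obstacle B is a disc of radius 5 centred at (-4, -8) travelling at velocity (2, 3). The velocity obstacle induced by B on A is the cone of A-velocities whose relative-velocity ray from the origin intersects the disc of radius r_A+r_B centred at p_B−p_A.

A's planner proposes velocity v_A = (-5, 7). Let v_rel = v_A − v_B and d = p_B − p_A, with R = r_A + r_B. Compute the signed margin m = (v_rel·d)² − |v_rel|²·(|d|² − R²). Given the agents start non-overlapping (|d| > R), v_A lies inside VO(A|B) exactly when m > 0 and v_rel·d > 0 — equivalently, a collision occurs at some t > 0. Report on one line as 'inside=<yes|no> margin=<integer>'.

d = (-10, -13),  |d|² = 269;  R = 2+5 = 7,  c = 269−7² = 220
v_rel = (-7, 4),  |v_rel|² = 65;  v_rel·d = (-7)·(-10) + (4)·(-13) = 18
65·t² − 36·t + 220 = 0  ⇒  m = 18² − 65·220 = -13976
m = -13976 < 0,  v_rel·d = 18 > 0  ⇒  outside

inside=no margin=-13976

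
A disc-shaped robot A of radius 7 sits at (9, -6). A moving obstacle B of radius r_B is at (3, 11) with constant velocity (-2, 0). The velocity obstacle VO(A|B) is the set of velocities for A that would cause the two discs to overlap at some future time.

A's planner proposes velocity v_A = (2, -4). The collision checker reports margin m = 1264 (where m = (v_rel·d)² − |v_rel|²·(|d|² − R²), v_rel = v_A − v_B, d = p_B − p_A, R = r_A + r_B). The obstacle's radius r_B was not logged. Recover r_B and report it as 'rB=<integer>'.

m = 1264
d = (-6, 17);  v_rel = (4, -4),  |v_rel|² = 32
v_rel×d = (4)·(17) − (-4)·(-6) = 44
since m = R²·32 − 44²:  R² = (1936 + 1264) / 32 = 100
R = √100 = 10  ⇒  r_B = 10 − 7 = 3

rB=3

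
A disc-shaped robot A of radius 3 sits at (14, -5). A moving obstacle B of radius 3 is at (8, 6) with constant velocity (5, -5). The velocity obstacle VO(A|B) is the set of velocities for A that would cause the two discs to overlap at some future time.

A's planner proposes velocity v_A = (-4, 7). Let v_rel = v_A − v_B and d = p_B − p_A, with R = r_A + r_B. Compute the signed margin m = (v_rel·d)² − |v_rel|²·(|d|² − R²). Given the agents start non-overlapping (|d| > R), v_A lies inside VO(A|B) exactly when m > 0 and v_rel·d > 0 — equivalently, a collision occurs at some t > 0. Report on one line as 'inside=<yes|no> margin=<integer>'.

d = (-6, 11),  |d|² = 157;  R = 3+3 = 6,  c = 157−6² = 121
v_rel = (-9, 12),  |v_rel|² = 225;  v_rel·d = (-9)·(-6) + (12)·(11) = 186
225·t² − 372·t + 121 = 0  ⇒  m = 186² − 225·121 = 7371
m = 7371 > 0,  v_rel·d = 186 > 0  ⇒  inside

inside=yes margin=7371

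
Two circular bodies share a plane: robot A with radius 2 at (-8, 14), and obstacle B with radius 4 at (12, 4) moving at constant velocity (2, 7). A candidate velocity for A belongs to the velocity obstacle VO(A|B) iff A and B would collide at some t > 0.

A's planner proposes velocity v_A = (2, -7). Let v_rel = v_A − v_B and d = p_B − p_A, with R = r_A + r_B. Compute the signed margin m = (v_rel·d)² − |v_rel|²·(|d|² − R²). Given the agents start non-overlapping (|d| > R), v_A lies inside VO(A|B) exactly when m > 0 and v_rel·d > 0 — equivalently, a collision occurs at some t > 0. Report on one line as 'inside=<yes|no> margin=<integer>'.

d = (20, -10),  |d|² = 500;  R = 2+4 = 6,  c = 500−6² = 464
v_rel = (0, -14),  |v_rel|² = 196;  v_rel·d = (0)·(20) + (-14)·(-10) = 140
196·t² − 280·t + 464 = 0  ⇒  m = 140² − 196·464 = -71344
m = -71344 < 0,  v_rel·d = 140 > 0  ⇒  outside

inside=no margin=-71344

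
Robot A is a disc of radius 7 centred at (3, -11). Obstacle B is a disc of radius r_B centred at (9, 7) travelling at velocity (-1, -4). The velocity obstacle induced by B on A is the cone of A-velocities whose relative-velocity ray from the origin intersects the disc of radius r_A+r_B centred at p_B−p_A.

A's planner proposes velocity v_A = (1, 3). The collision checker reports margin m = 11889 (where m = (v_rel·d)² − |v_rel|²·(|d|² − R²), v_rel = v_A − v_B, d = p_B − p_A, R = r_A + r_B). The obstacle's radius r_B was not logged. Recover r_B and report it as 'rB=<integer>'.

m = 11889
d = (6, 18);  v_rel = (2, 7),  |v_rel|² = 53
v_rel×d = (2)·(18) − (7)·(6) = -6
since m = R²·53 − (-6)²:  R² = (36 + 11889) / 53 = 225
R = √225 = 15  ⇒  r_B = 15 − 7 = 8

rB=8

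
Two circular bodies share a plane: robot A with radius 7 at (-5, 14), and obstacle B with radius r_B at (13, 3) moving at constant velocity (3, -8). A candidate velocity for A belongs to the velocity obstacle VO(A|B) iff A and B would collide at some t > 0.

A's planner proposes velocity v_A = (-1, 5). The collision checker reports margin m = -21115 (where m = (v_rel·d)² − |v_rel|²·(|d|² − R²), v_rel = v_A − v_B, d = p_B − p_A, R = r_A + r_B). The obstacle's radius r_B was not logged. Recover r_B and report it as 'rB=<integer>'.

m = -21115
d = (18, -11);  v_rel = (-4, 13),  |v_rel|² = 185
v_rel×d = (-4)·(-11) − (13)·(18) = -190
since m = R²·185 − (-190)²:  R² = (36100 + -21115) / 185 = 81
R = √81 = 9  ⇒  r_B = 9 − 7 = 2

rB=2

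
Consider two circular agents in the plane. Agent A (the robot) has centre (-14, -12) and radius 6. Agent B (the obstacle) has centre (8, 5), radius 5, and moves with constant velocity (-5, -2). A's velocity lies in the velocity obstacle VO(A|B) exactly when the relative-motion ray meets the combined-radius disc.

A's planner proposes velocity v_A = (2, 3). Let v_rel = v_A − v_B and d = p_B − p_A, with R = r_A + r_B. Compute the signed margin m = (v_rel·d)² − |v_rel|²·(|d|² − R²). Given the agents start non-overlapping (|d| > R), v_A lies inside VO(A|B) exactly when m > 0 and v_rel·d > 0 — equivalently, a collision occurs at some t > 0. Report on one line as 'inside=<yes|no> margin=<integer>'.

d = (22, 17),  |d|² = 773;  R = 6+5 = 11,  c = 773−11² = 652
v_rel = (7, 5),  |v_rel|² = 74;  v_rel·d = (7)·(22) + (5)·(17) = 239
74·t² − 478·t + 652 = 0  ⇒  m = 239² − 74·652 = 8873
m = 8873 > 0,  v_rel·d = 239 > 0  ⇒  inside

inside=yes margin=8873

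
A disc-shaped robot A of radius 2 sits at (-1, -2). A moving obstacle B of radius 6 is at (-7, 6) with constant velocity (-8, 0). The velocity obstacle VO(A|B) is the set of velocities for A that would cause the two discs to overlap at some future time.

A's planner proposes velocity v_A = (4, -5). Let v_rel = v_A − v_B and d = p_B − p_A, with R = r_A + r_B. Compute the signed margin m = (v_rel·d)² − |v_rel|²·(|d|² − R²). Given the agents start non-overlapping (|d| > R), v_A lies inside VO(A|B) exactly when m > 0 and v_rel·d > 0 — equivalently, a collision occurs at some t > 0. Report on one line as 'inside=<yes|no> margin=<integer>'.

d = (-6, 8),  |d|² = 100;  R = 2+6 = 8,  c = 100−8² = 36
v_rel = (12, -5),  |v_rel|² = 169;  v_rel·d = (12)·(-6) + (-5)·(8) = -112
169·t² + 224·t + 36 = 0  ⇒  m = (-112)² − 169·36 = 6460
m = 6460 > 0,  v_rel·d = -112 < 0  ⇒  outside

inside=no margin=6460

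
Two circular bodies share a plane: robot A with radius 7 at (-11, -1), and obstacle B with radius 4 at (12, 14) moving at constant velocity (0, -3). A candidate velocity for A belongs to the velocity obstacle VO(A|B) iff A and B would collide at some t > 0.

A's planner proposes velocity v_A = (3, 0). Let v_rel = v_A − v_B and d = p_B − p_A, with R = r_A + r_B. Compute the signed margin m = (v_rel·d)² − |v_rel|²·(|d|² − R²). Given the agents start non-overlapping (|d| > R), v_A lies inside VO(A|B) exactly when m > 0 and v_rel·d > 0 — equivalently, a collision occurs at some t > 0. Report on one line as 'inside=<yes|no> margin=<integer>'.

d = (23, 15),  |d|² = 754;  R = 7+4 = 11,  c = 754−11² = 633
v_rel = (3, 3),  |v_rel|² = 18;  v_rel·d = (3)·(23) + (3)·(15) = 114
18·t² − 228·t + 633 = 0  ⇒  m = 114² − 18·633 = 1602
m = 1602 > 0,  v_rel·d = 114 > 0  ⇒  inside

inside=yes margin=1602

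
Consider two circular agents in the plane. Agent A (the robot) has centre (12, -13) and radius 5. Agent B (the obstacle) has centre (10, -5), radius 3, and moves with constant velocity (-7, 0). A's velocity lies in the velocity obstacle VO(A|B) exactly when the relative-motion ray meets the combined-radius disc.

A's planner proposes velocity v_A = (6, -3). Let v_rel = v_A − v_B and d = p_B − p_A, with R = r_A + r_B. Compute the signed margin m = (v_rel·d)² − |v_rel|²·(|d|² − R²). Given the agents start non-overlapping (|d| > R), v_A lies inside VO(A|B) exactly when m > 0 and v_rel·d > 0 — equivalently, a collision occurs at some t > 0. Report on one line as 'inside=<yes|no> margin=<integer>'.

d = (-2, 8),  |d|² = 68;  R = 5+3 = 8,  c = 68−8² = 4
v_rel = (13, -3),  |v_rel|² = 178;  v_rel·d = (13)·(-2) + (-3)·(8) = -50
178·t² + 100·t + 4 = 0  ⇒  m = (-50)² − 178·4 = 1788
m = 1788 > 0,  v_rel·d = -50 < 0  ⇒  outside

inside=no margin=1788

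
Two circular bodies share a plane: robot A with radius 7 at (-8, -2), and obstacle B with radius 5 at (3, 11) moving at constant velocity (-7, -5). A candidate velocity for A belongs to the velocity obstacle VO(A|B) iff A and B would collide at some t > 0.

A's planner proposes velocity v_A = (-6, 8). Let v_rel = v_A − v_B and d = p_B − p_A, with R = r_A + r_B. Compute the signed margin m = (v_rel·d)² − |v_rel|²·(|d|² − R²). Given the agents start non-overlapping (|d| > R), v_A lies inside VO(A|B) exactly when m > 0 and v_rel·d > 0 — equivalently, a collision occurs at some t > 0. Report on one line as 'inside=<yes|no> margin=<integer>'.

d = (11, 13),  |d|² = 290;  R = 7+5 = 12,  c = 290−12² = 146
v_rel = (1, 13),  |v_rel|² = 170;  v_rel·d = (1)·(11) + (13)·(13) = 180
170·t² − 360·t + 146 = 0  ⇒  m = 180² − 170·146 = 7580
m = 7580 > 0,  v_rel·d = 180 > 0  ⇒  inside

inside=yes margin=7580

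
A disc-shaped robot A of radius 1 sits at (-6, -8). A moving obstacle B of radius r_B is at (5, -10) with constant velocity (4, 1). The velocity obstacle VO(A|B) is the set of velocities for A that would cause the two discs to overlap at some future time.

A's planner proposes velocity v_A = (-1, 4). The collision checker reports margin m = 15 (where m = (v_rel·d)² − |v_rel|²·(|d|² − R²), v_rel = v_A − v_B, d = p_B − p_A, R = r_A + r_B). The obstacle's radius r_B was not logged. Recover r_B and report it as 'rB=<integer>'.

m = 15
d = (11, -2);  v_rel = (-5, 3),  |v_rel|² = 34
v_rel×d = (-5)·(-2) − (3)·(11) = -23
since m = R²·34 − (-23)²:  R² = (529 + 15) / 34 = 16
R = √16 = 4  ⇒  r_B = 4 − 1 = 3

rB=3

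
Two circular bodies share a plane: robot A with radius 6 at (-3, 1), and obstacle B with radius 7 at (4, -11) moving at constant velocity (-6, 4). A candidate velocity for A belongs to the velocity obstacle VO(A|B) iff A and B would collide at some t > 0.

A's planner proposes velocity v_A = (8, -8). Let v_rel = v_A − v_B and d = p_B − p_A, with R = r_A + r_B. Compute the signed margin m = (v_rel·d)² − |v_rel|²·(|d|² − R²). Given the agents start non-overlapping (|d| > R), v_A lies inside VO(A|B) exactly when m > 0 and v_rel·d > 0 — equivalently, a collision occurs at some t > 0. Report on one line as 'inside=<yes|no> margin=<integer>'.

d = (7, -12),  |d|² = 193;  R = 6+7 = 13,  c = 193−13² = 24
v_rel = (14, -12),  |v_rel|² = 340;  v_rel·d = (14)·(7) + (-12)·(-12) = 242
340·t² − 484·t + 24 = 0  ⇒  m = 242² − 340·24 = 50404
m = 50404 > 0,  v_rel·d = 242 > 0  ⇒  inside

inside=yes margin=50404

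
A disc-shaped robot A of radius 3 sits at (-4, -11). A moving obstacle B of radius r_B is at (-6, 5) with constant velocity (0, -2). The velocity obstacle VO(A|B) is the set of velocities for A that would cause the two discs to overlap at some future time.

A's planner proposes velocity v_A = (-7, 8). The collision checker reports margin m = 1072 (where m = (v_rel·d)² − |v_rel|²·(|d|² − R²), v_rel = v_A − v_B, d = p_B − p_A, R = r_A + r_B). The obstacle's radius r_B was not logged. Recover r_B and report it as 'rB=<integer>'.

m = 1072
d = (-2, 16);  v_rel = (-7, 10),  |v_rel|² = 149
v_rel×d = (-7)·(16) − (10)·(-2) = -92
since m = R²·149 − (-92)²:  R² = (8464 + 1072) / 149 = 64
R = √64 = 8  ⇒  r_B = 8 − 3 = 5

rB=5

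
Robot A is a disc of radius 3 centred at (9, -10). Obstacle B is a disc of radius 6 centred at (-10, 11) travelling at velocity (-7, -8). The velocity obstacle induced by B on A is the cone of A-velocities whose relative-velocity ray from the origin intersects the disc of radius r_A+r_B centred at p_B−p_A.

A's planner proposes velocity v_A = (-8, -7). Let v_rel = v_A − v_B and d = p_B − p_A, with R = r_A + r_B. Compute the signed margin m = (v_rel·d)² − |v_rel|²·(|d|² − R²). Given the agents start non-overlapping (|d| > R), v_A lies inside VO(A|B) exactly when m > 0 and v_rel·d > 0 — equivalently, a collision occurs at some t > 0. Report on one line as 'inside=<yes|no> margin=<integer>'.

d = (-19, 21),  |d|² = 802;  R = 3+6 = 9,  c = 802−9² = 721
v_rel = (-1, 1),  |v_rel|² = 2;  v_rel·d = (-1)·(-19) + (1)·(21) = 40
2·t² − 80·t + 721 = 0  ⇒  m = 40² − 2·721 = 158
m = 158 > 0,  v_rel·d = 40 > 0  ⇒  inside

inside=yes margin=158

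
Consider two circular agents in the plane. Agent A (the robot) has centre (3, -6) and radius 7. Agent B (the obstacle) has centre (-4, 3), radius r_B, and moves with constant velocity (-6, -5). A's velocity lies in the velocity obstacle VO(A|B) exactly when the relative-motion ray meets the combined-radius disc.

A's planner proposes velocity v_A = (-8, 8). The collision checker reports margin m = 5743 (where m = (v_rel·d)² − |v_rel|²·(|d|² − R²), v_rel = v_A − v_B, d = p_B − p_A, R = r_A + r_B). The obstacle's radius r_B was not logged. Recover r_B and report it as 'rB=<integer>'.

m = 5743
d = (-7, 9);  v_rel = (-2, 13),  |v_rel|² = 173
v_rel×d = (-2)·(9) − (13)·(-7) = 73
since m = R²·173 − 73²:  R² = (5329 + 5743) / 173 = 64
R = √64 = 8  ⇒  r_B = 8 − 7 = 1

rB=1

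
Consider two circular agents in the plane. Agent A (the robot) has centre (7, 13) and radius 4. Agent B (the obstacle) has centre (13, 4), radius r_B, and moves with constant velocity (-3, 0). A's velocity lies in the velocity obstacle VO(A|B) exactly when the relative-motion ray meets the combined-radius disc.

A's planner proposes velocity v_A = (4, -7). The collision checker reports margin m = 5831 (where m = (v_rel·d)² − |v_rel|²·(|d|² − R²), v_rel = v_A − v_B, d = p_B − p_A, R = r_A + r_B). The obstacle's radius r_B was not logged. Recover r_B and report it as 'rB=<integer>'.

m = 5831
d = (6, -9);  v_rel = (7, -7),  |v_rel|² = 98
v_rel×d = (7)·(-9) − (-7)·(6) = -21
since m = R²·98 − (-21)²:  R² = (441 + 5831) / 98 = 64
R = √64 = 8  ⇒  r_B = 8 − 4 = 4

rB=4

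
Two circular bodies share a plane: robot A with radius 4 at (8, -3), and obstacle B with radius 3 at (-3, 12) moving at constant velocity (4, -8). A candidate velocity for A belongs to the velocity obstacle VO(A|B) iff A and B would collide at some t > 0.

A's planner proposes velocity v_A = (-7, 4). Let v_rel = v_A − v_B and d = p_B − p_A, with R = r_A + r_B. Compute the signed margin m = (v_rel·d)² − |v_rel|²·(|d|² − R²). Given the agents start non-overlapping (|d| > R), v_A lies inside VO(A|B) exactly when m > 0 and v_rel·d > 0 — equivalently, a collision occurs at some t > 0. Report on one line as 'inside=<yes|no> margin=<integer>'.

d = (-11, 15),  |d|² = 346;  R = 4+3 = 7,  c = 346−7² = 297
v_rel = (-11, 12),  |v_rel|² = 265;  v_rel·d = (-11)·(-11) + (12)·(15) = 301
265·t² − 602·t + 297 = 0  ⇒  m = 301² − 265·297 = 11896
m = 11896 > 0,  v_rel·d = 301 > 0  ⇒  inside

inside=yes margin=11896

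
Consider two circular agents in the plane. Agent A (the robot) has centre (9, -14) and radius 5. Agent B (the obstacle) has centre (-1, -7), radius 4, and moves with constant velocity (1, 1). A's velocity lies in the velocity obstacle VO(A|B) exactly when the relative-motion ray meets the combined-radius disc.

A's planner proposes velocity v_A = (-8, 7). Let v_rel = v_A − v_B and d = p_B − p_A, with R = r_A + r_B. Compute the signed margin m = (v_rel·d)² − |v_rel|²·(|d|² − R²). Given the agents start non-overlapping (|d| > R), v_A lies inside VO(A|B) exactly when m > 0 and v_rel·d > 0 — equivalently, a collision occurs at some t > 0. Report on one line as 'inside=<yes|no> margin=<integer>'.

d = (-10, 7),  |d|² = 149;  R = 5+4 = 9,  c = 149−9² = 68
v_rel = (-9, 6),  |v_rel|² = 117;  v_rel·d = (-9)·(-10) + (6)·(7) = 132
117·t² − 264·t + 68 = 0  ⇒  m = 132² − 117·68 = 9468
m = 9468 > 0,  v_rel·d = 132 > 0  ⇒  inside

inside=yes margin=9468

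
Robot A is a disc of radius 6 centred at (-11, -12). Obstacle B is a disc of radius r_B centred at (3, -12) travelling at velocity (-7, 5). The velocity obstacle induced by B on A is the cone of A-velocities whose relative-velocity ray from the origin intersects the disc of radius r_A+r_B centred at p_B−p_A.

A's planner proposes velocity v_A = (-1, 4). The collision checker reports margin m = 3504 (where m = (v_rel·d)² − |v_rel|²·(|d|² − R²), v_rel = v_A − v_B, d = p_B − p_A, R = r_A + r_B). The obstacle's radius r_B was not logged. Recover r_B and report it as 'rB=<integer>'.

m = 3504
d = (14, 0);  v_rel = (6, -1),  |v_rel|² = 37
v_rel×d = (6)·(0) − (-1)·(14) = 14
since m = R²·37 − 14²:  R² = (196 + 3504) / 37 = 100
R = √100 = 10  ⇒  r_B = 10 − 6 = 4

rB=4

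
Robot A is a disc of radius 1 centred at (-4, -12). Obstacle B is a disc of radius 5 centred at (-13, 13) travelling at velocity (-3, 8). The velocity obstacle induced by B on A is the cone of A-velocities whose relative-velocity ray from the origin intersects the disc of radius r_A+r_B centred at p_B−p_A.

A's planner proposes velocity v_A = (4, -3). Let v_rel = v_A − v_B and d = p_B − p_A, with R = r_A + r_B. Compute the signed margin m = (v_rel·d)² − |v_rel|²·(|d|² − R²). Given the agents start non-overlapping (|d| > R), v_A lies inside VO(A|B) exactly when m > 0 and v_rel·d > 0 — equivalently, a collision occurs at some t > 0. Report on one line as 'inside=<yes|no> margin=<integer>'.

d = (-9, 25),  |d|² = 706;  R = 1+5 = 6,  c = 706−6² = 670
v_rel = (7, -11),  |v_rel|² = 170;  v_rel·d = (7)·(-9) + (-11)·(25) = -338
170·t² + 676·t + 670 = 0  ⇒  m = (-338)² − 170·670 = 344
m = 344 > 0,  v_rel·d = -338 < 0  ⇒  outside

inside=no margin=344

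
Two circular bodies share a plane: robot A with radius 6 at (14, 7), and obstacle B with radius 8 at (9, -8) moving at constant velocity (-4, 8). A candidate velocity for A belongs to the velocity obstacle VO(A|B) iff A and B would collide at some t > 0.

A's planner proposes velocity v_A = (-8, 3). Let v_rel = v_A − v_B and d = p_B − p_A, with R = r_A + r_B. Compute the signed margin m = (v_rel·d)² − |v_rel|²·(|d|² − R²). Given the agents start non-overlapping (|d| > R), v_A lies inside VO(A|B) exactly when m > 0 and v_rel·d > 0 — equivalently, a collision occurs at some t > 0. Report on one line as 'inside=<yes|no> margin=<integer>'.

d = (-5, -15),  |d|² = 250;  R = 6+8 = 14,  c = 250−14² = 54
v_rel = (-4, -5),  |v_rel|² = 41;  v_rel·d = (-4)·(-5) + (-5)·(-15) = 95
41·t² − 190·t + 54 = 0  ⇒  m = 95² − 41·54 = 6811
m = 6811 > 0,  v_rel·d = 95 > 0  ⇒  inside

inside=yes margin=6811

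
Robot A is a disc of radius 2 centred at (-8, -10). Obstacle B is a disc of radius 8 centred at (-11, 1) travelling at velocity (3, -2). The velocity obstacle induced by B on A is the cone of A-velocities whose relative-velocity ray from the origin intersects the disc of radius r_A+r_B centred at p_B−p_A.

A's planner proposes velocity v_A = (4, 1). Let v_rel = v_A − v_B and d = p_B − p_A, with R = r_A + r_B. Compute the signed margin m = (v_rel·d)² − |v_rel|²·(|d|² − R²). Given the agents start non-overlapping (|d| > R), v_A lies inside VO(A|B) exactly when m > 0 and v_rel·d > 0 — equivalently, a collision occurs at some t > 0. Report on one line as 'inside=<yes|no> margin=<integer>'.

d = (-3, 11),  |d|² = 130;  R = 2+8 = 10,  c = 130−10² = 30
v_rel = (1, 3),  |v_rel|² = 10;  v_rel·d = (1)·(-3) + (3)·(11) = 30
10·t² − 60·t + 30 = 0  ⇒  m = 30² − 10·30 = 600
m = 600 > 0,  v_rel·d = 30 > 0  ⇒  inside

inside=yes margin=600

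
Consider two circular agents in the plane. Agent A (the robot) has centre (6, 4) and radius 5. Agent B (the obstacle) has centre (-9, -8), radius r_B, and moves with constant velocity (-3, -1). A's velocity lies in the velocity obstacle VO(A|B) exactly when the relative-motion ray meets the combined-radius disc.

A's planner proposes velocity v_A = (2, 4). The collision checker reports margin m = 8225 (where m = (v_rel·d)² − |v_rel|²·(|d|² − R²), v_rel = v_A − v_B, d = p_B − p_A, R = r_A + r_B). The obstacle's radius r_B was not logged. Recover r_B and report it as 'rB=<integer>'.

m = 8225
d = (-15, -12);  v_rel = (5, 5),  |v_rel|² = 50
v_rel×d = (5)·(-12) − (5)·(-15) = 15
since m = R²·50 − 15²:  R² = (225 + 8225) / 50 = 169
R = √169 = 13  ⇒  r_B = 13 − 5 = 8

rB=8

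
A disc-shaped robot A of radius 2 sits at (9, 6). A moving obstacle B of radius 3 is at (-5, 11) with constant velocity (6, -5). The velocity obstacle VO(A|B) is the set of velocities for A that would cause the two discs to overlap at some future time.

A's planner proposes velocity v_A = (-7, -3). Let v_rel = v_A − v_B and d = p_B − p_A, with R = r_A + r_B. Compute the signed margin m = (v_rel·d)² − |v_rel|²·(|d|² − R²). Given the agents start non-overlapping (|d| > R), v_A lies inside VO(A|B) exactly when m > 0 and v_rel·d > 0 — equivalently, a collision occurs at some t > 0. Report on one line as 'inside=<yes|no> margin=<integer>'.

d = (-14, 5),  |d|² = 221;  R = 2+3 = 5,  c = 221−5² = 196
v_rel = (-13, 2),  |v_rel|² = 173;  v_rel·d = (-13)·(-14) + (2)·(5) = 192
173·t² − 384·t + 196 = 0  ⇒  m = 192² − 173·196 = 2956
m = 2956 > 0,  v_rel·d = 192 > 0  ⇒  inside

inside=yes margin=2956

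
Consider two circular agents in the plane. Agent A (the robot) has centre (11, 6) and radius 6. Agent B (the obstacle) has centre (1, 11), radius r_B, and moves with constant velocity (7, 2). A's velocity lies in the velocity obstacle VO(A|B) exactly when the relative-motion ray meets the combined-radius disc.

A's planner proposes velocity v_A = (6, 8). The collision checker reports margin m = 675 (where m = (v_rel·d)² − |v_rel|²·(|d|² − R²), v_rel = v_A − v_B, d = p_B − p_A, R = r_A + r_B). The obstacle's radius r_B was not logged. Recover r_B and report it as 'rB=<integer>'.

m = 675
d = (-10, 5);  v_rel = (-1, 6),  |v_rel|² = 37
v_rel×d = (-1)·(5) − (6)·(-10) = 55
since m = R²·37 − 55²:  R² = (3025 + 675) / 37 = 100
R = √100 = 10  ⇒  r_B = 10 − 6 = 4

rB=4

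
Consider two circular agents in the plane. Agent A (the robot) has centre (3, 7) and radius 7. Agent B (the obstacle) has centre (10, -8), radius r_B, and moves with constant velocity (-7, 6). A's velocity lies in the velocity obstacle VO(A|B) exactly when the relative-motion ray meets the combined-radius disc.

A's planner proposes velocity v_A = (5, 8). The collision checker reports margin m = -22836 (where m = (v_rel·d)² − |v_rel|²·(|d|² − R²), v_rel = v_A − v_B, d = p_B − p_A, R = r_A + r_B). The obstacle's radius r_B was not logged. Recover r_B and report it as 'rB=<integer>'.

m = -22836
d = (7, -15);  v_rel = (12, 2),  |v_rel|² = 148
v_rel×d = (12)·(-15) − (2)·(7) = -194
since m = R²·148 − (-194)²:  R² = (37636 + -22836) / 148 = 100
R = √100 = 10  ⇒  r_B = 10 − 7 = 3

rB=3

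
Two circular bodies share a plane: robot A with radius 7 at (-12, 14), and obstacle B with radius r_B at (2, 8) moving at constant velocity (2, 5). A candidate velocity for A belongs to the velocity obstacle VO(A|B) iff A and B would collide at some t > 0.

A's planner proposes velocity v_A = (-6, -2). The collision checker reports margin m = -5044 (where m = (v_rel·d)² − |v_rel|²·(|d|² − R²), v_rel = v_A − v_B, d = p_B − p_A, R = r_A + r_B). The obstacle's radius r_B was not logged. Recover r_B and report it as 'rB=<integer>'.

m = -5044
d = (14, -6);  v_rel = (-8, -7),  |v_rel|² = 113
v_rel×d = (-8)·(-6) − (-7)·(14) = 146
since m = R²·113 − 146²:  R² = (21316 + -5044) / 113 = 144
R = √144 = 12  ⇒  r_B = 12 − 7 = 5

rB=5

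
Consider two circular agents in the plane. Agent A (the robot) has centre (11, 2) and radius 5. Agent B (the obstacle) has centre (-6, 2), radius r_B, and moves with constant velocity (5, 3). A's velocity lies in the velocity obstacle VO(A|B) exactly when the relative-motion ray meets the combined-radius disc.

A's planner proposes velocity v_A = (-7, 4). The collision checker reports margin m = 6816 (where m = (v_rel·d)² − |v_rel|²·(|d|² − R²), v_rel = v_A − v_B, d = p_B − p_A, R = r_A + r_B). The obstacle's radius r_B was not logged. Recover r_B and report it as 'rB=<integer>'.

m = 6816
d = (-17, 0);  v_rel = (-12, 1),  |v_rel|² = 145
v_rel×d = (-12)·(0) − (1)·(-17) = 17
since m = R²·145 − 17²:  R² = (289 + 6816) / 145 = 49
R = √49 = 7  ⇒  r_B = 7 − 5 = 2

rB=2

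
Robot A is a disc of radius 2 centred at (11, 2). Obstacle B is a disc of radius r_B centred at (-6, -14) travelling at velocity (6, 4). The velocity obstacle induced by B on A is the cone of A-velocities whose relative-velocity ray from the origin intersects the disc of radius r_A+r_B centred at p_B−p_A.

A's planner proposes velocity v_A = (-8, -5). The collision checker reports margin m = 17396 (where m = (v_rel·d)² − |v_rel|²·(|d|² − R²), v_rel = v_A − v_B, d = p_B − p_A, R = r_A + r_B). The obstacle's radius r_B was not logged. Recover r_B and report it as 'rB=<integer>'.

m = 17396
d = (-17, -16);  v_rel = (-14, -9),  |v_rel|² = 277
v_rel×d = (-14)·(-16) − (-9)·(-17) = 71
since m = R²·277 − 71²:  R² = (5041 + 17396) / 277 = 81
R = √81 = 9  ⇒  r_B = 9 − 2 = 7

rB=7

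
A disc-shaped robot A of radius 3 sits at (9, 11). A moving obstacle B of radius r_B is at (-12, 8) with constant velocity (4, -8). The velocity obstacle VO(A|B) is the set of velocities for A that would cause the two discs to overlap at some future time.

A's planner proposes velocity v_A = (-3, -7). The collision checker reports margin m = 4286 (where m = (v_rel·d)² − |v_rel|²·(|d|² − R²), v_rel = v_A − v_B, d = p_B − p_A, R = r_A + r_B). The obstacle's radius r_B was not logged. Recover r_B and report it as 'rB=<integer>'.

m = 4286
d = (-21, -3);  v_rel = (-7, 1),  |v_rel|² = 50
v_rel×d = (-7)·(-3) − (1)·(-21) = 42
since m = R²·50 − 42²:  R² = (1764 + 4286) / 50 = 121
R = √121 = 11  ⇒  r_B = 11 − 3 = 8

rB=8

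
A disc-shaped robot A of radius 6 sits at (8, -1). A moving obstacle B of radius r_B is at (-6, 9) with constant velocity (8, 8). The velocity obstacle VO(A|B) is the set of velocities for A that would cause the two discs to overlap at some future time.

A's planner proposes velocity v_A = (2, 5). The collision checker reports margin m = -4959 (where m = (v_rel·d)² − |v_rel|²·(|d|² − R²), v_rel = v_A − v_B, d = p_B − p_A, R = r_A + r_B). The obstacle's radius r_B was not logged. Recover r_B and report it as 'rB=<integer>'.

m = -4959
d = (-14, 10);  v_rel = (-6, -3),  |v_rel|² = 45
v_rel×d = (-6)·(10) − (-3)·(-14) = -102
since m = R²·45 − (-102)²:  R² = (10404 + -4959) / 45 = 121
R = √121 = 11  ⇒  r_B = 11 − 6 = 5

rB=5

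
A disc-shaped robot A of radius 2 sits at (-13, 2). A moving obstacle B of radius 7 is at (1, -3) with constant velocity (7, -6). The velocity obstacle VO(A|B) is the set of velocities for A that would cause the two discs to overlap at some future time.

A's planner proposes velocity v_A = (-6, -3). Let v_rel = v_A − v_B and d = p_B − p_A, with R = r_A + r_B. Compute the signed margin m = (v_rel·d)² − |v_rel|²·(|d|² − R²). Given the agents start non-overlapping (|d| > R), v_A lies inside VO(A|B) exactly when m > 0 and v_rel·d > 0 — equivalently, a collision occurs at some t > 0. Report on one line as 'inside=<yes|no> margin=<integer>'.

d = (14, -5),  |d|² = 221;  R = 2+7 = 9,  c = 221−9² = 140
v_rel = (-13, 3),  |v_rel|² = 178;  v_rel·d = (-13)·(14) + (3)·(-5) = -197
178·t² + 394·t + 140 = 0  ⇒  m = (-197)² − 178·140 = 13889
m = 13889 > 0,  v_rel·d = -197 < 0  ⇒  outside

inside=no margin=13889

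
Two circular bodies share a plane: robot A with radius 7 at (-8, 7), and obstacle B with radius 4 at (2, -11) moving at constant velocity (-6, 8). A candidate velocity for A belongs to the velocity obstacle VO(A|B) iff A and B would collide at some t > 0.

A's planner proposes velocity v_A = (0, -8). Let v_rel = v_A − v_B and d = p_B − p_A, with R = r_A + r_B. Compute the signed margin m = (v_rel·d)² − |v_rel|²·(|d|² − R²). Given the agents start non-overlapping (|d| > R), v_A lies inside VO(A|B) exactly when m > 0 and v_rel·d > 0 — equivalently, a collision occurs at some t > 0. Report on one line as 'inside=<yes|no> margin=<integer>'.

d = (10, -18),  |d|² = 424;  R = 7+4 = 11,  c = 424−11² = 303
v_rel = (6, -16),  |v_rel|² = 292;  v_rel·d = (6)·(10) + (-16)·(-18) = 348
292·t² − 696·t + 303 = 0  ⇒  m = 348² − 292·303 = 32628
m = 32628 > 0,  v_rel·d = 348 > 0  ⇒  inside

inside=yes margin=32628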